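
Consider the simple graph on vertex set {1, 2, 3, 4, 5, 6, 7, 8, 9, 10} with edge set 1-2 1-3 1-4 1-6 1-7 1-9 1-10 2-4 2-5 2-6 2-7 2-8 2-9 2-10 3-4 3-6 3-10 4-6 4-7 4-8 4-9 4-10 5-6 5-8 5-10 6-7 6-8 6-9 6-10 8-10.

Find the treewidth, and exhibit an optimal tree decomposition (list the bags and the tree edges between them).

Each bag holds 5 vertices, so the decomposition has width 4, which upper-bounds the treewidth. For the lower bound, the 5 vertices {2, 4, 6, 8, 10} are pairwise adjacent, and any tree decomposition puts a clique entirely inside one bag — forcing width ≥ 4. Combining the bounds, tw(G) = 4.

Treewidth 4.
One optimal decomposition is:
Bags: B1 = {2, 4, 6, 8, 10}  B2 = {1, 2, 4, 6, 10}  B3 = {1, 3, 4, 6, 10}  B4 = {1, 2, 4, 6, 9}  B5 = {2, 5, 6, 8, 10}  B6 = {1, 2, 4, 6, 7}
Tree: B1–B2, B2–B3, B2–B4, B1–B5, B2–B6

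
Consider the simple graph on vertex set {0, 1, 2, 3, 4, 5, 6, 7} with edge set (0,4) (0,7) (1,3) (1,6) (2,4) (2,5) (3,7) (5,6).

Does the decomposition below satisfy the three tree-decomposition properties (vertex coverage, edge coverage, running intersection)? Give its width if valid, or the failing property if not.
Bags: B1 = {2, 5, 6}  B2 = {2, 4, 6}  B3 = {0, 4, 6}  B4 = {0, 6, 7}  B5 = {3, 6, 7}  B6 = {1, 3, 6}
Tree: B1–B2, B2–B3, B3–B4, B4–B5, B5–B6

Yes; width 2.

Every vertex of G appears in some bag (union = {0, 1, 2, 3, 4, 5, 6, 7}); every edge is covered by a bag; and for each vertex v the set of bags containing v is connected in the bag tree. The decomposition is therefore valid. The largest bag has 3 vertices, so the width is 2.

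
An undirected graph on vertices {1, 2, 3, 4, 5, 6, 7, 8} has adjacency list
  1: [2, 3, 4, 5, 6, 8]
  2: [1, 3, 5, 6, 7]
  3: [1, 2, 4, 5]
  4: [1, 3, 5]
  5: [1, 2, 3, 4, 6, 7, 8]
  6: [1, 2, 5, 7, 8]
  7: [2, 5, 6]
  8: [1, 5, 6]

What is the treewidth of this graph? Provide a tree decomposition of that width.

Treewidth 3.
Bags: B1 = {1, 2, 5, 6}  B2 = {1, 5, 6, 8}  B3 = {2, 5, 6, 7}  B4 = {1, 2, 3, 5}  B5 = {1, 3, 4, 5}
Tree: B1–B2, B1–B3, B1–B4, B4–B5

Each bag holds 4 vertices, so the decomposition has width 3, which upper-bounds the treewidth. Conversely, {1, 5, 6, 8} is a clique of size 4, and the vertices of any clique must share a bag in every tree decomposition; so some bag has ≥ 4 vertices and tw(G) ≥ 3. The upper and lower bounds meet at 3, so that is the treewidth.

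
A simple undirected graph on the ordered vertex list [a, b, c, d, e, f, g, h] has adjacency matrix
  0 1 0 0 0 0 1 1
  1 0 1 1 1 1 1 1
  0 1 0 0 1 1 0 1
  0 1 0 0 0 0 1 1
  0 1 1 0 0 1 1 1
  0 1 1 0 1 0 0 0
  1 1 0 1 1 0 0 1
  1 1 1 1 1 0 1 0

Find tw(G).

3

A width-3 tree decomposition is:
Bags: B1 = {a, b, g, h}  B2 = {b, e, g, h}  B3 = {b, d, g, h}  B4 = {b, c, e, h}  B5 = {b, c, e, f}
Tree: B1–B2, B2–B3, B2–B4, B4–B5
Every bag has size at most 4, so the width is 4 − 1 = 3 and tw(G) ≤ 3. For the lower bound, the 4 vertices {b, d, g, h} are pairwise adjacent, and any tree decomposition puts a clique entirely inside one bag — forcing width ≥ 3. Combining the bounds, tw(G) = 3.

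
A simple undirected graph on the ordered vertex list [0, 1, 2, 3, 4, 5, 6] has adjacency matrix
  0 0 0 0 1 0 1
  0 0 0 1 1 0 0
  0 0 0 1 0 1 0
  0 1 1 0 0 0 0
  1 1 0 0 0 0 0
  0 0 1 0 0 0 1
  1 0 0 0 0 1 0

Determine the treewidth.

A width-2 tree decomposition is:
Bags: B1 = {0, 1, 4}  B2 = {0, 1, 6}  B3 = {1, 5, 6}  B4 = {1, 2, 5}  B5 = {1, 2, 3}
Tree: B1–B2, B2–B3, B3–B4, B4–B5
The largest bag has 3 vertices, giving width 2; this decomposition certifies tw(G) ≤ 2. For the lower bound, G contains the cycle 1–4–0–6–5–2–3–1, so G is not a forest; only forests have treewidth ≤ 1, hence tw(G) ≥ 2. Hence tw(G) = 2 exactly.

2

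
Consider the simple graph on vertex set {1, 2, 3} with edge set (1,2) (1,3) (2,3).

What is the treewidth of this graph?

2

A width-2 tree decomposition is:
Bags: B1 = {1, 2, 3}
Tree: (single bag)
With just one bag of size 3, the width is 3 − 1 = 2, so tw(G) ≤ 2. For the lower bound, the 3 vertices {1, 2, 3} are pairwise adjacent, and any tree decomposition puts a clique entirely inside one bag — forcing width ≥ 2. Hence tw(G) = 2 exactly.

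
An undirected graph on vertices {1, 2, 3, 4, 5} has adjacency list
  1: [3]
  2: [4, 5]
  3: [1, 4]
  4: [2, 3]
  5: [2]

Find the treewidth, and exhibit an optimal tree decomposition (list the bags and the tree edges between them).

Treewidth 1.
Bags: B1 = {1, 3}  B2 = {3, 4}  B3 = {2, 4}  B4 = {2, 5}
Tree: B1–B2, B2–B3, B3–B4

Every bag has size at most 2, so the width is 2 − 1 = 1 and tw(G) ≤ 1. Since G has at least one edge (e.g. 1–3), it is not an edgeless graph, so tw(G) ≥ 1. The upper and lower bounds meet at 1, so that is the treewidth.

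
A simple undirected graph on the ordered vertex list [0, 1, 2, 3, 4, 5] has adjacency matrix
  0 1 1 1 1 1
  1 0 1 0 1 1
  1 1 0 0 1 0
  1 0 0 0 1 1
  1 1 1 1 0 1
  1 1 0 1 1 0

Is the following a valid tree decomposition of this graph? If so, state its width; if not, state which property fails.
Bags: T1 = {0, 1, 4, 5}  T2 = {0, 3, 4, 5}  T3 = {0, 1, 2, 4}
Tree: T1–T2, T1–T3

Yes; width 3.

Vertex coverage: the bags together contain {0, 1, 2, 3, 4, 5}, the full vertex set. Edge coverage: each edge of G has both endpoints in at least one bag. Running intersection: for every vertex, the bags containing it form a connected subtree. All three properties hold, so this is a valid tree decomposition of width max|bag| − 1 = 3, and hence tw(G) ≤ 3.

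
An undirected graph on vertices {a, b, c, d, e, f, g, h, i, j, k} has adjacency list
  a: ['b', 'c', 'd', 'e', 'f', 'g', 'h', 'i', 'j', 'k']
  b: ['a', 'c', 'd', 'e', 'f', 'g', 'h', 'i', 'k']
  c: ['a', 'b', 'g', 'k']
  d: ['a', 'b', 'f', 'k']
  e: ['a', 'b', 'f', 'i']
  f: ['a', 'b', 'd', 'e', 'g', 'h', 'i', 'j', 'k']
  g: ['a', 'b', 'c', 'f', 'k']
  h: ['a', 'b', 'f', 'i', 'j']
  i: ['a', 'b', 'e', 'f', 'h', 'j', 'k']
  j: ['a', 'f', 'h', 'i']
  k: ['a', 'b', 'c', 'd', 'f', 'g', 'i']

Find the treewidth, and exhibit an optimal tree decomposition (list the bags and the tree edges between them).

The largest bag has 5 vertices, giving width 4; this decomposition certifies tw(G) ≤ 4. For the lower bound, the 5 vertices {a, b, c, g, k} are pairwise adjacent, and any tree decomposition puts a clique entirely inside one bag — forcing width ≥ 4. The upper and lower bounds meet at 4, so that is the treewidth.

Treewidth 4.
One optimal decomposition is:
Bags: B1 = {a, b, f, g, k}  B2 = {a, b, d, f, k}  B3 = {a, b, f, i, k}  B4 = {a, b, f, h, i}  B5 = {a, b, e, f, i}  B6 = {a, b, c, g, k}  B7 = {a, f, h, i, j}
Tree: B1–B2, B2–B3, B3–B4, B3–B5, B1–B6, B4–B7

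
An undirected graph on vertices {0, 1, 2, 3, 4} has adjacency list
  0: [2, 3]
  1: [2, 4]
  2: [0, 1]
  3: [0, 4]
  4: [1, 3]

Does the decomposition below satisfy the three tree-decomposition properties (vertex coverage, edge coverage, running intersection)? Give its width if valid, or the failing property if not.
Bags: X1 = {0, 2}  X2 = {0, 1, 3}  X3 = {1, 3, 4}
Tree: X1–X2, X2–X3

No — edge (1,2) lies in no bag.

A tree decomposition must satisfy three properties: every vertex lies in some bag; for every edge, both endpoints lie together in some bag; and for every vertex, the bags containing it form a connected subtree. Here edge (1,2) lies in no bag, so the decomposition is invalid.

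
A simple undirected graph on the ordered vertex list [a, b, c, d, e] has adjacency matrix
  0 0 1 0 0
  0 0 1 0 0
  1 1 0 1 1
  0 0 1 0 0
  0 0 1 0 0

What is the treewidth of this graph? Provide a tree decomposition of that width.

The largest bag has 2 vertices, giving width 1; this decomposition certifies tw(G) ≤ 1. Since G has at least one edge (e.g. c–e), it is not an edgeless graph, so tw(G) ≥ 1. The upper and lower bounds meet at 1, so that is the treewidth.

Treewidth 1.
One optimal decomposition is:
Bags: B1 = {c, e}  B2 = {b, c}  B3 = {c, d}  B4 = {a, c}
Tree: B1–B2, B1–B3, B1–B4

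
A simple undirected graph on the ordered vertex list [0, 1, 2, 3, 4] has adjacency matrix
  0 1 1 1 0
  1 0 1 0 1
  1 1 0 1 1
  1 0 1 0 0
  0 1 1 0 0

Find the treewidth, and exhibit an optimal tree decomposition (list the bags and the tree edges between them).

The largest bag has 3 vertices, giving width 2; this decomposition certifies tw(G) ≤ 2. Conversely, {0, 1, 2} is a clique of size 3, and the vertices of any clique must share a bag in every tree decomposition; so some bag has ≥ 3 vertices and tw(G) ≥ 2. Therefore the treewidth is 2.

Treewidth 2.
One such decomposition:
Bags: B1 = {0, 1, 2}  B2 = {0, 2, 3}  B3 = {1, 2, 4}
Tree: B1–B2, B1–B3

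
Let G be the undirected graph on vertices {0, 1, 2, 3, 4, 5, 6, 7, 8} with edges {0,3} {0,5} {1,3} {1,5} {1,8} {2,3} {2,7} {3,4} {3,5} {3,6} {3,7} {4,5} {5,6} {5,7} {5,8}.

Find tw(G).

2

A width-2 tree decomposition is:
Bags: B1 = {3, 4, 5}  B2 = {1, 3, 5}  B3 = {3, 5, 7}  B4 = {2, 3, 7}  B5 = {0, 3, 5}  B6 = {1, 5, 8}  B7 = {3, 5, 6}
Tree: B1–B2, B1–B3, B3–B4, B1–B5, B2–B6, B3–B7
Every bag has size at most 3, so the width is 3 − 1 = 2 and tw(G) ≤ 2. Conversely, {1, 5, 8} is a clique of size 3, and the vertices of any clique must share a bag in every tree decomposition; so some bag has ≥ 3 vertices and tw(G) ≥ 2. Hence tw(G) = 2 exactly.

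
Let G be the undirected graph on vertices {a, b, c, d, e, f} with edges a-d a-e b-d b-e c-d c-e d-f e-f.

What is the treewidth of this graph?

A width-2 tree decomposition is:
Bags: B1 = {b, d, e}  B2 = {a, d, e}  B3 = {c, d, e}  B4 = {d, e, f}
Tree: B1–B2, B2–B3, B3–B4
Every bag has size at most 3, so the width is 3 − 1 = 2 and tw(G) ≤ 2. For the lower bound, G contains the cycle b–e–a–d–b, so G is not a forest; only forests have treewidth ≤ 1, hence tw(G) ≥ 2. The upper and lower bounds meet at 2, so that is the treewidth.

2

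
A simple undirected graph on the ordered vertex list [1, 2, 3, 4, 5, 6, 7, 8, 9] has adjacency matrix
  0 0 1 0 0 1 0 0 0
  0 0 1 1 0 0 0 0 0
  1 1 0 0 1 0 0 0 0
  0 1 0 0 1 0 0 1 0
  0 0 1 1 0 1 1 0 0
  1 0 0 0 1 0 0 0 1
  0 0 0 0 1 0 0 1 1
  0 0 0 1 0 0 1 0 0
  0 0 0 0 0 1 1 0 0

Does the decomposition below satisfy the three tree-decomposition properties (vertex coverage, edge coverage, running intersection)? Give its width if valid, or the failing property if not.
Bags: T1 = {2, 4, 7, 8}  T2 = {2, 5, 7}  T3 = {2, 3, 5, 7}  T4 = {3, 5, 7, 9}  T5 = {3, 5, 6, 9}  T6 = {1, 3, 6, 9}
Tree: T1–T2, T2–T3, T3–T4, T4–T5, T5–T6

No — edge (4,5) lies in no bag.

A tree decomposition must satisfy three properties: every vertex lies in some bag; for every edge, both endpoints lie together in some bag; and for every vertex, the bags containing it form a connected subtree. Here edge (4,5) lies in no bag, so the decomposition is invalid.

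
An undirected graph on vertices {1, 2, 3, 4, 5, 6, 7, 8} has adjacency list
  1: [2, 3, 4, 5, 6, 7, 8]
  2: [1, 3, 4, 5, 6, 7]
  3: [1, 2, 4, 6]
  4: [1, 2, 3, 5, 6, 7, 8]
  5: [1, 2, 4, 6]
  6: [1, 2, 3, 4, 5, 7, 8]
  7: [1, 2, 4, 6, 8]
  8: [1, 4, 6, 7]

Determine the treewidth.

4

A width-4 tree decomposition is:
Bags: B1 = {1, 2, 4, 6, 7}  B2 = {1, 2, 4, 5, 6}  B3 = {1, 2, 3, 4, 6}  B4 = {1, 4, 6, 7, 8}
Tree: B1–B2, B1–B3, B1–B4
The largest bag has 5 vertices, giving width 4; this decomposition certifies tw(G) ≤ 4. Conversely, {1, 4, 6, 7, 8} is a clique of size 5, and the vertices of any clique must share a bag in every tree decomposition; so some bag has ≥ 5 vertices and tw(G) ≥ 4. The upper and lower bounds meet at 4, so that is the treewidth.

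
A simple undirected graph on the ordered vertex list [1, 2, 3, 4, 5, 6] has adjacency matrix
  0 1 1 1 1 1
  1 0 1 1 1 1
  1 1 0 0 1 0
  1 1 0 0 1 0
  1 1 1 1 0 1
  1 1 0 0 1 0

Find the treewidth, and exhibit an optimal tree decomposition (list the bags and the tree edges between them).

The largest bag has 4 vertices, giving width 3; this decomposition certifies tw(G) ≤ 3. Conversely, {1, 2, 3, 5} is a clique of size 4, and the vertices of any clique must share a bag in every tree decomposition; so some bag has ≥ 4 vertices and tw(G) ≥ 3. Combining the bounds, tw(G) = 3.

Treewidth 3.
Bags: B1 = {1, 2, 4, 5}  B2 = {1, 2, 5, 6}  B3 = {1, 2, 3, 5}
Tree: B1–B2, B1–B3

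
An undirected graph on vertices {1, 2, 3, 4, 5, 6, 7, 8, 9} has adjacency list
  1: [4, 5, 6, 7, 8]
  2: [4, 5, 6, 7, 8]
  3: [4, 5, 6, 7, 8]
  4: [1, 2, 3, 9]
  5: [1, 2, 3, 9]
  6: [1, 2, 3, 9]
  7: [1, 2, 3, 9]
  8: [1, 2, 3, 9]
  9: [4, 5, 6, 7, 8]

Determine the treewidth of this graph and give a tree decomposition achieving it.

Treewidth 4.
Bags: B1 = {1, 2, 3, 8, 9}  B2 = {1, 2, 3, 5, 9}  B3 = {1, 2, 3, 6, 9}  B4 = {1, 2, 3, 4, 9}  B5 = {1, 2, 3, 7, 9}
Tree: B1–B2, B2–B3, B3–B4, B4–B5

The largest bag has 5 vertices, giving width 4; this decomposition certifies tw(G) ≤ 4. For the lower bound: the 5 vertex sets {3,8}, {5,9}, {2,6}, {1}, {4} are disjoint, each induces a connected subgraph, and every pair is joined by at least one edge of G. Contracting each set to a single vertex therefore yields K_{5} as a minor, and since treewidth is minor-monotone, tw(G) ≥ tw(K_{5}) = 4. Therefore the treewidth is 4.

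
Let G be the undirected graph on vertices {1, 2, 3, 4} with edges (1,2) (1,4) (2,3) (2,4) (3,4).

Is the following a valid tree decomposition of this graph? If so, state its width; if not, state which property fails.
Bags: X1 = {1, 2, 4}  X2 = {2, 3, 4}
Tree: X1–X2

Yes; width 2.

Every vertex of G appears in some bag (union = {1, 2, 3, 4}); every edge is covered by a bag; and for each vertex v the set of bags containing v is connected in the bag tree. The decomposition is therefore valid. The largest bag has 3 vertices, so the width is 2.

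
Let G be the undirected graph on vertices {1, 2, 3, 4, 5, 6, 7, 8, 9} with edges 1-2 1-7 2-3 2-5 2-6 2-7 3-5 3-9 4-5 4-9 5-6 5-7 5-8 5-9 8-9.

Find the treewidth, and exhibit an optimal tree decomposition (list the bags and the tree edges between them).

Every bag has size at most 3, so the width is 3 − 1 = 2 and tw(G) ≤ 2. Conversely, {1, 2, 7} is a clique of size 3, and the vertices of any clique must share a bag in every tree decomposition; so some bag has ≥ 3 vertices and tw(G) ≥ 2. The upper and lower bounds meet at 2, so that is the treewidth.

Treewidth 2.
Bags: B1 = {2, 3, 5}  B2 = {3, 5, 9}  B3 = {2, 5, 7}  B4 = {1, 2, 7}  B5 = {2, 5, 6}  B6 = {5, 8, 9}  B7 = {4, 5, 9}
Tree: B1–B2, B1–B3, B3–B4, B1–B5, B2–B6, B6–B7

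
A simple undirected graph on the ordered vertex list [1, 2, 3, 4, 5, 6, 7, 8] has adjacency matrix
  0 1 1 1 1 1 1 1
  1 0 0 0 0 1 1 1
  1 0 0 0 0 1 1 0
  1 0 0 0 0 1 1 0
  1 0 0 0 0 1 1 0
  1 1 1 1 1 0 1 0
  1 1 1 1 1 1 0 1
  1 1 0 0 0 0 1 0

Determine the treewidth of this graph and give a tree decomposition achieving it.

The largest bag has 4 vertices, giving width 3; this decomposition certifies tw(G) ≤ 3. For the lower bound, the 4 vertices {1, 2, 7, 8} are pairwise adjacent, and any tree decomposition puts a clique entirely inside one bag — forcing width ≥ 3. The upper and lower bounds meet at 3, so that is the treewidth.

Treewidth 3.
One such decomposition:
Bags: B1 = {1, 4, 6, 7}  B2 = {1, 2, 6, 7}  B3 = {1, 3, 6, 7}  B4 = {1, 5, 6, 7}  B5 = {1, 2, 7, 8}
Tree: B1–B2, B2–B3, B3–B4, B2–B5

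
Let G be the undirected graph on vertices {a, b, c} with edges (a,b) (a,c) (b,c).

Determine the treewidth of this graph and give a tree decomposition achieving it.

A single bag containing all 3 vertices is trivially a valid decomposition of width 2. On the other hand G contains the 3-clique {a, b, c}. A clique must lie in a single bag of any decomposition, so no decomposition can have width below 2. Therefore the treewidth is 2.

Treewidth 2.
One such decomposition:
Bags: B1 = {a, b, c}
Tree: (single bag)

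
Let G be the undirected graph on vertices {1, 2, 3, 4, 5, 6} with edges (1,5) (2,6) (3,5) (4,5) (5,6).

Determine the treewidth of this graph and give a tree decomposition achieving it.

Each bag holds 2 vertices, so the decomposition has width 1, which upper-bounds the treewidth. Since G has at least one edge (e.g. 1–5), it is not an edgeless graph, so tw(G) ≥ 1. Hence tw(G) = 1 exactly.

Treewidth 1.
One such decomposition:
Bags: B1 = {1, 5}  B2 = {5, 6}  B3 = {3, 5}  B4 = {2, 6}  B5 = {4, 5}
Tree: B1–B2, B2–B3, B2–B4, B3–B5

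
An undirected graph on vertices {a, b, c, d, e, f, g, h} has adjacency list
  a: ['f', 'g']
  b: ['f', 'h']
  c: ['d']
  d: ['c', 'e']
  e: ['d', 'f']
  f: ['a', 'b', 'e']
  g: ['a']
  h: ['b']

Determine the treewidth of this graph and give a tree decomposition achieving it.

Treewidth 1.
One optimal decomposition is:
Bags: B1 = {b, f}  B2 = {a, f}  B3 = {b, h}  B4 = {e, f}  B5 = {a, g}  B6 = {d, e}  B7 = {c, d}
Tree: B1–B2, B1–B3, B2–B4, B2–B5, B4–B6, B6–B7

Every bag has size at most 2, so the width is 2 − 1 = 1 and tw(G) ≤ 1. Any graph with an edge has treewidth ≥ 1, and G has the edge b–f. Combining the bounds, tw(G) = 1.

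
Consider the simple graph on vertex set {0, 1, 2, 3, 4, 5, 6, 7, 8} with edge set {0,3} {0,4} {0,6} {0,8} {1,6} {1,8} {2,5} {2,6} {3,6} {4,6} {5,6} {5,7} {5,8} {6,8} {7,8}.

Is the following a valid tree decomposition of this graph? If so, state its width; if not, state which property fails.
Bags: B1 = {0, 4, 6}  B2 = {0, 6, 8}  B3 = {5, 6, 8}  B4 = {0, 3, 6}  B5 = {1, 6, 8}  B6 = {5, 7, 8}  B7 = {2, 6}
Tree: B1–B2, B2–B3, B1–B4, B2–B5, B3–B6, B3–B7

A tree decomposition must satisfy three properties: every vertex lies in some bag; for every edge, both endpoints lie together in some bag; and for every vertex, the bags containing it form a connected subtree. Here edge (5,2) lies in no bag, so the decomposition is invalid.

No — edge (5,2) lies in no bag.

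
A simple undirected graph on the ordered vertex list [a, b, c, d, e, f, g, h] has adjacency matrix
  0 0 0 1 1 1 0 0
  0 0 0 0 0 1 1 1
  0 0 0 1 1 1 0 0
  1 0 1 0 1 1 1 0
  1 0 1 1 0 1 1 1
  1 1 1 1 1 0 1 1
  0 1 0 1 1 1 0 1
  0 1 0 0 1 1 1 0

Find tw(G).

A width-3 tree decomposition is:
Bags: B1 = {d, e, f, g}  B2 = {e, f, g, h}  B3 = {c, d, e, f}  B4 = {b, f, g, h}  B5 = {a, d, e, f}
Tree: B1–B2, B1–B3, B2–B4, B1–B5
Every bag has size at most 4, so the width is 4 − 1 = 3 and tw(G) ≤ 3. For the lower bound, the 4 vertices {d, e, f, g} are pairwise adjacent, and any tree decomposition puts a clique entirely inside one bag — forcing width ≥ 3. Combining the bounds, tw(G) = 3.

3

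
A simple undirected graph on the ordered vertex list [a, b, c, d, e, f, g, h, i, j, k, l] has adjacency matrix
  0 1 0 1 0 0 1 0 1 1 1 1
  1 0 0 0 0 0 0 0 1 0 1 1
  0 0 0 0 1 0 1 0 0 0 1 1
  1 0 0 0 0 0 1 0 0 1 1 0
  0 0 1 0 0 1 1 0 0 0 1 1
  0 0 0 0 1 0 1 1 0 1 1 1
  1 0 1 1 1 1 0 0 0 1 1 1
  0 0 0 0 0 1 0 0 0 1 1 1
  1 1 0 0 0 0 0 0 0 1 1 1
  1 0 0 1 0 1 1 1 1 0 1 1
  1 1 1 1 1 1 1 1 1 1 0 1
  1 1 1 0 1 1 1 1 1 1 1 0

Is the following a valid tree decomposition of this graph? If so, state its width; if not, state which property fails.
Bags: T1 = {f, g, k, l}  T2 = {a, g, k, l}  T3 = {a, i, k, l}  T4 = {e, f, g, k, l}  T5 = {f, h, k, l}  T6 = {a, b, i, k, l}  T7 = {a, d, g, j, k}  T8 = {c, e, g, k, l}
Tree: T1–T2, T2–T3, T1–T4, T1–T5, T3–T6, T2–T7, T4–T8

No — edge (j,f) lies in no bag.

A tree decomposition must satisfy three properties: every vertex lies in some bag; for every edge, both endpoints lie together in some bag; and for every vertex, the bags containing it form a connected subtree. Here edge (j,f) lies in no bag, so the decomposition is invalid.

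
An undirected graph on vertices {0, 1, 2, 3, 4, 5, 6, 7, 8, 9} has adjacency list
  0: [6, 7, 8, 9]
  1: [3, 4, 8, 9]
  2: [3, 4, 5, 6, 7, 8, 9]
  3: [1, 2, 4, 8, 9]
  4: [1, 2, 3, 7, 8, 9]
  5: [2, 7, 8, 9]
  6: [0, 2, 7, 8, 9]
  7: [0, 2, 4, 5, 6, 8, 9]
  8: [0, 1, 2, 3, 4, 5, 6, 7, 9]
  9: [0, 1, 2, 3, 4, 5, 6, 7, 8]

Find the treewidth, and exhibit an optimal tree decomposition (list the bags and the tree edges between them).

Each bag holds 5 vertices, so the decomposition has width 4, which upper-bounds the treewidth. For the lower bound, the 5 vertices {0, 6, 7, 8, 9} are pairwise adjacent, and any tree decomposition puts a clique entirely inside one bag — forcing width ≥ 4. Therefore the treewidth is 4.

Treewidth 4.
One such decomposition:
Bags: B1 = {2, 6, 7, 8, 9}  B2 = {2, 5, 7, 8, 9}  B3 = {2, 4, 7, 8, 9}  B4 = {2, 3, 4, 8, 9}  B5 = {1, 3, 4, 8, 9}  B6 = {0, 6, 7, 8, 9}
Tree: B1–B2, B1–B3, B3–B4, B4–B5, B1–B6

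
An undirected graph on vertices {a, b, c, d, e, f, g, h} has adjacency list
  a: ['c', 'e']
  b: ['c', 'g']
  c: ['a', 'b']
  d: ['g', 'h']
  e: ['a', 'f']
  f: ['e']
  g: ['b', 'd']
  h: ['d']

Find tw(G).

1

A width-1 tree decomposition is:
Bags: B1 = {d, h}  B2 = {d, g}  B3 = {b, g}  B4 = {b, c}  B5 = {a, c}  B6 = {a, e}  B7 = {e, f}
Tree: B1–B2, B2–B3, B3–B4, B4–B5, B5–B6, B6–B7
The largest bag has 2 vertices, giving width 1; this decomposition certifies tw(G) ≤ 1. Since G has at least one edge (e.g. h–d), it is not an edgeless graph, so tw(G) ≥ 1. The upper and lower bounds meet at 1, so that is the treewidth.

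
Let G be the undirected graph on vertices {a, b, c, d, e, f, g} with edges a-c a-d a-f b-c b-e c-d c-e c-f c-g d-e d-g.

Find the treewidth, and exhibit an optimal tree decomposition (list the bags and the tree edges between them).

The largest bag has 3 vertices, giving width 2; this decomposition certifies tw(G) ≤ 2. On the other hand G contains the 3-clique {c, d, g}. A clique must lie in a single bag of any decomposition, so no decomposition can have width below 2. The upper and lower bounds meet at 2, so that is the treewidth.

Treewidth 2.
One such decomposition:
Bags: B1 = {b, c, e}  B2 = {c, d, e}  B3 = {a, c, d}  B4 = {a, c, f}  B5 = {c, d, g}
Tree: B1–B2, B2–B3, B3–B4, B3–B5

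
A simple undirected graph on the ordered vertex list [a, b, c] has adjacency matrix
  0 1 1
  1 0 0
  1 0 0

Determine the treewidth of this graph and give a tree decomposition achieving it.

Each bag holds 2 vertices, so the decomposition has width 1, which upper-bounds the treewidth. Since G has at least one edge (e.g. b–a), it is not an edgeless graph, so tw(G) ≥ 1. Therefore the treewidth is 1.

Treewidth 1.
One such decomposition:
Bags: B1 = {a, b}  B2 = {a, c}
Tree: B1–B2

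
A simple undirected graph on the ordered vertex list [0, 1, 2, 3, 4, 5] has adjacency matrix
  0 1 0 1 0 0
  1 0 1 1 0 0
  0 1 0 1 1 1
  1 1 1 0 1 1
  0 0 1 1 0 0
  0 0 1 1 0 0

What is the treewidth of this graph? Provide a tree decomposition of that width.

The largest bag has 3 vertices, giving width 2; this decomposition certifies tw(G) ≤ 2. For the lower bound, the 3 vertices {0, 1, 3} are pairwise adjacent, and any tree decomposition puts a clique entirely inside one bag — forcing width ≥ 2. Therefore the treewidth is 2.

Treewidth 2.
One such decomposition:
Bags: B1 = {1, 2, 3}  B2 = {2, 3, 4}  B3 = {0, 1, 3}  B4 = {2, 3, 5}
Tree: B1–B2, B1–B3, B1–B4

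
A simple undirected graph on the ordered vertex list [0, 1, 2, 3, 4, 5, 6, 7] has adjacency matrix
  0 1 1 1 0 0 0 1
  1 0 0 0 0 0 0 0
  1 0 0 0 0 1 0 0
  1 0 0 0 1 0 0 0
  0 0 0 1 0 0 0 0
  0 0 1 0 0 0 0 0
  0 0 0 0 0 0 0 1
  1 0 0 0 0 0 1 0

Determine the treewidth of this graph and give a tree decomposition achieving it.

Every bag has size at most 2, so the width is 2 − 1 = 1 and tw(G) ≤ 1. Since G has at least one edge (e.g. 7–0), it is not an edgeless graph, so tw(G) ≥ 1. Combining the bounds, tw(G) = 1.

Treewidth 1.
One optimal decomposition is:
Bags: B1 = {0, 7}  B2 = {0, 1}  B3 = {0, 2}  B4 = {0, 3}  B5 = {3, 4}  B6 = {2, 5}  B7 = {6, 7}
Tree: B1–B2, B2–B3, B3–B4, B4–B5, B3–B6, B1–B7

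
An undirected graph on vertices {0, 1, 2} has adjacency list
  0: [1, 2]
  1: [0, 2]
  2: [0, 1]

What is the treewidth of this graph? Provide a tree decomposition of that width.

Treewidth 2.
One optimal decomposition is:
Bags: B1 = {0, 1, 2}
Tree: (single bag)

With just one bag of size 3, the width is 3 − 1 = 2, so tw(G) ≤ 2. For the lower bound, the 3 vertices {0, 1, 2} are pairwise adjacent, and any tree decomposition puts a clique entirely inside one bag — forcing width ≥ 2. Therefore the treewidth is 2.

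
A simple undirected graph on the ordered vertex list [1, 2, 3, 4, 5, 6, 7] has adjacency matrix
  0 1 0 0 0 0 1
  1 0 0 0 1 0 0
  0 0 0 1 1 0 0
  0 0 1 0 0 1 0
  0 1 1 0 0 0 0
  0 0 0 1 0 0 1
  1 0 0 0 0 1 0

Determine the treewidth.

A width-2 tree decomposition is:
Bags: B1 = {2, 3, 5}  B2 = {2, 3, 4}  B3 = {2, 4, 6}  B4 = {2, 6, 7}  B5 = {1, 2, 7}
Tree: B1–B2, B2–B3, B3–B4, B4–B5
The largest bag has 3 vertices, giving width 2; this decomposition certifies tw(G) ≤ 2. For the lower bound, G contains the cycle 2–5–3–4–6–7–1–2, so G is not a forest; only forests have treewidth ≤ 1, hence tw(G) ≥ 2. Hence tw(G) = 2 exactly.

2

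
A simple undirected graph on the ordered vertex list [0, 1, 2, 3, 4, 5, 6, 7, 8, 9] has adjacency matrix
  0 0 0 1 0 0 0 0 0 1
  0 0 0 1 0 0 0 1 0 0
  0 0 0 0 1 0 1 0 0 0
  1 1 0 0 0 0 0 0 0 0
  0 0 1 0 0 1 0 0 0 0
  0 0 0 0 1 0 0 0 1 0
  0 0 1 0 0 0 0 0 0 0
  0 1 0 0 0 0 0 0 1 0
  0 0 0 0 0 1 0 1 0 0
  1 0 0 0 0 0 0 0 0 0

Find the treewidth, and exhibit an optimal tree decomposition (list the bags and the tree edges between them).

Each bag holds 2 vertices, so the decomposition has width 1, which upper-bounds the treewidth. G has an edge, so its treewidth is at least 1. The upper and lower bounds meet at 1, so that is the treewidth.

Treewidth 1.
One optimal decomposition is:
Bags: B1 = {0, 9}  B2 = {0, 3}  B3 = {1, 3}  B4 = {1, 7}  B5 = {7, 8}  B6 = {5, 8}  B7 = {4, 5}  B8 = {2, 4}  B9 = {2, 6}
Tree: B1–B2, B2–B3, B3–B4, B4–B5, B5–B6, B6–B7, B7–B8, B8–B9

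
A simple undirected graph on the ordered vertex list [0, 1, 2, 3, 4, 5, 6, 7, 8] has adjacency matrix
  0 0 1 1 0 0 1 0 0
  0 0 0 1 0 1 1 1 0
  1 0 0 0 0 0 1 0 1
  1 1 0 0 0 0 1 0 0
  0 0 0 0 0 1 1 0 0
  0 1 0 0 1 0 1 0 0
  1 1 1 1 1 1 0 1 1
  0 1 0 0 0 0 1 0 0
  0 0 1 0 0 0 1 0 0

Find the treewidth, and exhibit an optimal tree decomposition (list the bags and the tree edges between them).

Treewidth 2.
One optimal decomposition is:
Bags: B1 = {0, 3, 6}  B2 = {1, 3, 6}  B3 = {0, 2, 6}  B4 = {1, 5, 6}  B5 = {1, 6, 7}  B6 = {4, 5, 6}  B7 = {2, 6, 8}
Tree: B1–B2, B1–B3, B2–B4, B2–B5, B4–B6, B3–B7

Each bag holds 3 vertices, so the decomposition has width 2, which upper-bounds the treewidth. Conversely, {0, 2, 6} is a clique of size 3, and the vertices of any clique must share a bag in every tree decomposition; so some bag has ≥ 3 vertices and tw(G) ≥ 2. Combining the bounds, tw(G) = 2.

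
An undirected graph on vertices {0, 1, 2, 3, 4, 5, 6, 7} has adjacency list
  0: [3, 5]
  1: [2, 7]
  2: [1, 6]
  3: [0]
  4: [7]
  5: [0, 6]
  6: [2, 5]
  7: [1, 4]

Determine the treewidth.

1

A width-1 tree decomposition is:
Bags: B1 = {4, 7}  B2 = {1, 7}  B3 = {1, 2}  B4 = {2, 6}  B5 = {5, 6}  B6 = {0, 5}  B7 = {0, 3}
Tree: B1–B2, B2–B3, B3–B4, B4–B5, B5–B6, B6–B7
The largest bag has 2 vertices, giving width 1; this decomposition certifies tw(G) ≤ 1. Any graph with an edge has treewidth ≥ 1, and G has the edge 4–7. Combining the bounds, tw(G) = 1.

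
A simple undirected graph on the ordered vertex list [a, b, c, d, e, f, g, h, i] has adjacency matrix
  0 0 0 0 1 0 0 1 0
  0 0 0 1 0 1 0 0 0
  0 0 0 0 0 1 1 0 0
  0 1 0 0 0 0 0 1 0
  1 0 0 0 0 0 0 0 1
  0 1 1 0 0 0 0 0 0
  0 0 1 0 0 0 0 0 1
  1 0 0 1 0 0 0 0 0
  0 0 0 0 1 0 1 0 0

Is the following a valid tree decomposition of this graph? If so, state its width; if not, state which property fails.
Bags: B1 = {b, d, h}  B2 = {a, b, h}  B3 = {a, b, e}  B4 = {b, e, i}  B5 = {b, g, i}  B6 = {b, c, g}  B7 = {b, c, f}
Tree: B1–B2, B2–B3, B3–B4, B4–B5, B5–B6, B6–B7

Checking the three conditions: (i) the bags cover all of {a, b, c, d, e, f, g, h, i}; (ii) for each edge, some bag contains both endpoints; (iii) the bags containing any fixed vertex form a subtree. All hold, so the decomposition is valid with width 3 − 1 = 2.

Yes; width 2.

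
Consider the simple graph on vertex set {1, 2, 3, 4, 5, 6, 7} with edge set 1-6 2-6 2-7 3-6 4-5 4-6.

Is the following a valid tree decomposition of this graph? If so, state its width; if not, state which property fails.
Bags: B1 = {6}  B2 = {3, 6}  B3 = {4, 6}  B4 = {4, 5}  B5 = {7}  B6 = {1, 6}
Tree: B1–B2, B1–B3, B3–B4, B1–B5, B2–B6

A tree decomposition must satisfy three properties: every vertex lies in some bag; for every edge, both endpoints lie together in some bag; and for every vertex, the bags containing it form a connected subtree. Here vertex 2 appears in no bag, so the decomposition is invalid.

No — vertex 2 appears in no bag.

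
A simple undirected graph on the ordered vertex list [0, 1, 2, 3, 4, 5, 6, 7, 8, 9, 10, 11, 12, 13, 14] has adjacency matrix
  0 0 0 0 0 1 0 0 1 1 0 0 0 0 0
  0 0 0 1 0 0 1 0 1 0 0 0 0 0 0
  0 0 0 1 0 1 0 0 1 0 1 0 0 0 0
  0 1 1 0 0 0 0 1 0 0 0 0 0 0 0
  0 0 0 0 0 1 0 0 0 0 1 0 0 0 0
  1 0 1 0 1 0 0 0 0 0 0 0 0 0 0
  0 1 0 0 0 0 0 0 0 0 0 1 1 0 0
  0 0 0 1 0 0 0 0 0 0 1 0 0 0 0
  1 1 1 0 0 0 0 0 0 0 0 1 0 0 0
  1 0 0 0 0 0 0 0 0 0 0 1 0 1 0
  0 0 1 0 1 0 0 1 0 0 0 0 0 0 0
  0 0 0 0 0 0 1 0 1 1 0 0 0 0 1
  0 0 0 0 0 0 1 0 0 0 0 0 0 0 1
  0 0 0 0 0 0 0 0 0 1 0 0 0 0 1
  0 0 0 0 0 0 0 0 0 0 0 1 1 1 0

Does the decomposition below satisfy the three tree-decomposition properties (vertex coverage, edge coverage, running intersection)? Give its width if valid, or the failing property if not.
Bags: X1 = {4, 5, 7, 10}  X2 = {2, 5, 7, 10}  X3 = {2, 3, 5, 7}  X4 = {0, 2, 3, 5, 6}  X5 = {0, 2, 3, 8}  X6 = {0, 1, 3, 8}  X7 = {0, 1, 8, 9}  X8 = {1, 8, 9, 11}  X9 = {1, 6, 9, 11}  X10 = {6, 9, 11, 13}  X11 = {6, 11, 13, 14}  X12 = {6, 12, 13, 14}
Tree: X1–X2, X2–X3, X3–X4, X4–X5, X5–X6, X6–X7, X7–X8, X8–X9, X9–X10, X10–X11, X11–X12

No — bags containing vertex 6 are not connected in the tree.

A tree decomposition must satisfy three properties: every vertex lies in some bag; for every edge, both endpoints lie together in some bag; and for every vertex, the bags containing it form a connected subtree. Here bags containing vertex 6 are not connected in the tree, so the decomposition is invalid.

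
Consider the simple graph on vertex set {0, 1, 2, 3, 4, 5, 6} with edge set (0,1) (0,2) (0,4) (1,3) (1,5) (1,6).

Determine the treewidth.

A width-1 tree decomposition is:
Bags: B1 = {0, 4}  B2 = {0, 1}  B3 = {1, 6}  B4 = {1, 5}  B5 = {0, 2}  B6 = {1, 3}
Tree: B1–B2, B2–B3, B2–B4, B1–B5, B3–B6
Every bag has size at most 2, so the width is 2 − 1 = 1 and tw(G) ≤ 1. Any graph with an edge has treewidth ≥ 1, and G has the edge 0–4. Combining the bounds, tw(G) = 1.

1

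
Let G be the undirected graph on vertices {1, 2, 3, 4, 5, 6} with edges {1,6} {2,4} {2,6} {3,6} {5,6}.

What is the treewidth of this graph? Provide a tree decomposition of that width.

Treewidth 1.
One optimal decomposition is:
Bags: B1 = {2, 6}  B2 = {5, 6}  B3 = {2, 4}  B4 = {1, 6}  B5 = {3, 6}
Tree: B1–B2, B1–B3, B1–B4, B4–B5

The largest bag has 2 vertices, giving width 1; this decomposition certifies tw(G) ≤ 1. G has an edge, so its treewidth is at least 1. Therefore the treewidth is 1.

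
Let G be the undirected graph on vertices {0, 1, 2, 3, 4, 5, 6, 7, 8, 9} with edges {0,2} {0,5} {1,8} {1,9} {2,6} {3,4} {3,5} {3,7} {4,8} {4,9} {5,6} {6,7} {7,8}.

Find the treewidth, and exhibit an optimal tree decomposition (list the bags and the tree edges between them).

The largest bag has 3 vertices, giving width 2; this decomposition certifies tw(G) ≤ 2. Since 1–9–4–8–1 is a cycle in G, G is not acyclic. Forests are exactly the graphs of treewidth ≤ 1, so tw(G) ≥ 2. Combining the bounds, tw(G) = 2.

Treewidth 2.
Bags: B1 = {1, 8, 9}  B2 = {4, 8, 9}  B3 = {4, 7, 8}  B4 = {3, 4, 7}  B5 = {3, 6, 7}  B6 = {3, 5, 6}  B7 = {2, 5, 6}  B8 = {0, 2, 5}
Tree: B1–B2, B2–B3, B3–B4, B4–B5, B5–B6, B6–B7, B7–B8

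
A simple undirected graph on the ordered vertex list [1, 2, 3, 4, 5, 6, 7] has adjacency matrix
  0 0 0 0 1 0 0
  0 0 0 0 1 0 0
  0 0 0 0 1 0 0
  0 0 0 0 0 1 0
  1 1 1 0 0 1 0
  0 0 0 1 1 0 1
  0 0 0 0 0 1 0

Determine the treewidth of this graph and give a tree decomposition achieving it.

Treewidth 1.
Bags: B1 = {5, 6}  B2 = {4, 6}  B3 = {6, 7}  B4 = {2, 5}  B5 = {1, 5}  B6 = {3, 5}
Tree: B1–B2, B2–B3, B1–B4, B4–B5, B4–B6

Every bag has size at most 2, so the width is 2 − 1 = 1 and tw(G) ≤ 1. G has an edge, so its treewidth is at least 1. Therefore the treewidth is 1.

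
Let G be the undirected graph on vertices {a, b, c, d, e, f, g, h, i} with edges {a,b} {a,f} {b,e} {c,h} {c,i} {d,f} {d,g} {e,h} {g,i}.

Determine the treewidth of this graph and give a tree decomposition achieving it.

Each bag holds 3 vertices, so the decomposition has width 2, which upper-bounds the treewidth. The edges c–h–e–b–a–f–d–g–i–c form a cycle, so G is not a tree and its treewidth is at least 2. Hence tw(G) = 2 exactly.

Treewidth 2.
One optimal decomposition is:
Bags: B1 = {c, e, h}  B2 = {b, c, e}  B3 = {a, b, c}  B4 = {a, c, f}  B5 = {c, d, f}  B6 = {c, d, g}  B7 = {c, g, i}
Tree: B1–B2, B2–B3, B3–B4, B4–B5, B5–B6, B6–B7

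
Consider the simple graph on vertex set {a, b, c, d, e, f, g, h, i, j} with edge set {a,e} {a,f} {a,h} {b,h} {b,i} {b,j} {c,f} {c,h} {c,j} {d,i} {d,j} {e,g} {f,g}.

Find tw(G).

A width-2 tree decomposition is:
Bags: B1 = {b, d, i}  B2 = {b, d, j}  B3 = {b, h, j}  B4 = {c, h, j}  B5 = {a, c, h}  B6 = {a, c, f}  B7 = {a, e, f}  B8 = {e, f, g}
Tree: B1–B2, B2–B3, B3–B4, B4–B5, B5–B6, B6–B7, B7–B8
The largest bag has 3 vertices, giving width 2; this decomposition certifies tw(G) ≤ 2. Since i–d–j–b–i is a cycle in G, G is not acyclic. Forests are exactly the graphs of treewidth ≤ 1, so tw(G) ≥ 2. Therefore the treewidth is 2.

2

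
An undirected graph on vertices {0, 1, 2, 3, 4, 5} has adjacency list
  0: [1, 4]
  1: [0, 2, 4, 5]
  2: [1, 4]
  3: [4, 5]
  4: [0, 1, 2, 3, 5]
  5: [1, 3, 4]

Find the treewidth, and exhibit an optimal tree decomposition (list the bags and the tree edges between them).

Treewidth 2.
Bags: B1 = {3, 4, 5}  B2 = {1, 4, 5}  B3 = {1, 2, 4}  B4 = {0, 1, 4}
Tree: B1–B2, B2–B3, B2–B4

The largest bag has 3 vertices, giving width 2; this decomposition certifies tw(G) ≤ 2. Conversely, {0, 1, 4} is a clique of size 3, and the vertices of any clique must share a bag in every tree decomposition; so some bag has ≥ 3 vertices and tw(G) ≥ 2. The upper and lower bounds meet at 2, so that is the treewidth.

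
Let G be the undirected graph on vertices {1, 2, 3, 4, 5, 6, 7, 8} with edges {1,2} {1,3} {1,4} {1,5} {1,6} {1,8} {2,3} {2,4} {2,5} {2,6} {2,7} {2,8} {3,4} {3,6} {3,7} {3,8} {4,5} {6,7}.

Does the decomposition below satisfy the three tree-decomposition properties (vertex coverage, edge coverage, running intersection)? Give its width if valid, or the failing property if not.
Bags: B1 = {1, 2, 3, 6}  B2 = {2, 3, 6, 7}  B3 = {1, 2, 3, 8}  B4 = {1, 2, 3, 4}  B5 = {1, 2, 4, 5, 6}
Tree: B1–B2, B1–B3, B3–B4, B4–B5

No — bags containing vertex 6 are not connected in the tree.

A tree decomposition must satisfy three properties: every vertex lies in some bag; for every edge, both endpoints lie together in some bag; and for every vertex, the bags containing it form a connected subtree. Here bags containing vertex 6 are not connected in the tree, so the decomposition is invalid.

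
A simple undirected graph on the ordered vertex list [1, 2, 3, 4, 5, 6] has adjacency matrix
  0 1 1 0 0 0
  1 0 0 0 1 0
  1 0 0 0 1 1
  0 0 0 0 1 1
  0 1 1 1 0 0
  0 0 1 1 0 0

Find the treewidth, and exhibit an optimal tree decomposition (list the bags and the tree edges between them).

Treewidth 2.
One such decomposition:
Bags: B1 = {1, 2, 3}  B2 = {2, 3, 5}  B3 = {3, 5, 6}  B4 = {4, 5, 6}
Tree: B1–B2, B2–B3, B3–B4

Each bag holds 3 vertices, so the decomposition has width 2, which upper-bounds the treewidth. Since 1–2–5–3–1 is a cycle in G, G is not acyclic. Forests are exactly the graphs of treewidth ≤ 1, so tw(G) ≥ 2. Hence tw(G) = 2 exactly.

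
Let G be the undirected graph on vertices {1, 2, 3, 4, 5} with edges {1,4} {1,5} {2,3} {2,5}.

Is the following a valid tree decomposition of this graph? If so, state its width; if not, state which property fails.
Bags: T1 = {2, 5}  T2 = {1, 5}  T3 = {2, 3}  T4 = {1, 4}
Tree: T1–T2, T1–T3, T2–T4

Checking the three conditions: (i) the bags cover all of {1, 2, 3, 4, 5}; (ii) for each edge, some bag contains both endpoints; (iii) the bags containing any fixed vertex form a subtree. All hold, so the decomposition is valid with width 2 − 1 = 1.

Yes; width 1.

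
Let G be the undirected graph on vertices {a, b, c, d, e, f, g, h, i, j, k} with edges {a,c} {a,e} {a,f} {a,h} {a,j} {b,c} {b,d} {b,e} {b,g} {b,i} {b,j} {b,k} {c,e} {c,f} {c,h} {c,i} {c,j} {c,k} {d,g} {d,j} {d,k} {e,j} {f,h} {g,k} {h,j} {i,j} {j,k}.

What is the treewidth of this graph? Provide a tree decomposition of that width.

Every bag has size at most 4, so the width is 4 − 1 = 3 and tw(G) ≤ 3. For the lower bound, the 4 vertices {b, d, j, k} are pairwise adjacent, and any tree decomposition puts a clique entirely inside one bag — forcing width ≥ 3. Combining the bounds, tw(G) = 3.

Treewidth 3.
Bags: B1 = {b, c, j, k}  B2 = {b, c, e, j}  B3 = {a, c, e, j}  B4 = {b, d, j, k}  B5 = {a, c, h, j}  B6 = {a, c, f, h}  B7 = {b, c, i, j}  B8 = {b, d, g, k}
Tree: B1–B2, B2–B3, B1–B4, B3–B5, B5–B6, B2–B7, B4–B8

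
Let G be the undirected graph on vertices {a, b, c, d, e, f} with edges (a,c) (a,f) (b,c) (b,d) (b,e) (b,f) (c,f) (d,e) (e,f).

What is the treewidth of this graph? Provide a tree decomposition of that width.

Every bag has size at most 3, so the width is 3 − 1 = 2 and tw(G) ≤ 2. On the other hand G contains the 3-clique {b, d, e}. A clique must lie in a single bag of any decomposition, so no decomposition can have width below 2. Hence tw(G) = 2 exactly.

Treewidth 2.
One optimal decomposition is:
Bags: B1 = {b, c, f}  B2 = {a, c, f}  B3 = {b, e, f}  B4 = {b, d, e}
Tree: B1–B2, B1–B3, B3–B4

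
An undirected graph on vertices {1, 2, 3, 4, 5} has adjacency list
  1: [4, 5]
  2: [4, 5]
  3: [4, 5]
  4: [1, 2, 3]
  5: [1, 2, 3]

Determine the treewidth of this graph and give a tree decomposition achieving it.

Treewidth 2.
One optimal decomposition is:
Bags: B1 = {1, 4, 5}  B2 = {3, 4, 5}  B3 = {2, 4, 5}
Tree: B1–B2, B2–B3

The largest bag has 3 vertices, giving width 2; this decomposition certifies tw(G) ≤ 2. Since 1–5–3–4–1 is a cycle in G, G is not acyclic. Forests are exactly the graphs of treewidth ≤ 1, so tw(G) ≥ 2. The upper and lower bounds meet at 2, so that is the treewidth.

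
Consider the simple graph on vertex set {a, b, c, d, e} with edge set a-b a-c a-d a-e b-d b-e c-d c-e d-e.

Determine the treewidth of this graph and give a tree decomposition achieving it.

Treewidth 3.
One such decomposition:
Bags: B1 = {a, c, d, e}  B2 = {a, b, d, e}
Tree: B1–B2

Every bag has size at most 4, so the width is 4 − 1 = 3 and tw(G) ≤ 3. Conversely, {a, c, d, e} is a clique of size 4, and the vertices of any clique must share a bag in every tree decomposition; so some bag has ≥ 4 vertices and tw(G) ≥ 3. Combining the bounds, tw(G) = 3.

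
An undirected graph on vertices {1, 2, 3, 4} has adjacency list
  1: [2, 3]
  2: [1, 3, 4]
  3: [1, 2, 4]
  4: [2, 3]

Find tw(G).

A width-2 tree decomposition is:
Bags: B1 = {1, 2, 3}  B2 = {2, 3, 4}
Tree: B1–B2
Each bag holds 3 vertices, so the decomposition has width 2, which upper-bounds the treewidth. For the lower bound, the 3 vertices {1, 2, 3} are pairwise adjacent, and any tree decomposition puts a clique entirely inside one bag — forcing width ≥ 2. Combining the bounds, tw(G) = 2.

2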